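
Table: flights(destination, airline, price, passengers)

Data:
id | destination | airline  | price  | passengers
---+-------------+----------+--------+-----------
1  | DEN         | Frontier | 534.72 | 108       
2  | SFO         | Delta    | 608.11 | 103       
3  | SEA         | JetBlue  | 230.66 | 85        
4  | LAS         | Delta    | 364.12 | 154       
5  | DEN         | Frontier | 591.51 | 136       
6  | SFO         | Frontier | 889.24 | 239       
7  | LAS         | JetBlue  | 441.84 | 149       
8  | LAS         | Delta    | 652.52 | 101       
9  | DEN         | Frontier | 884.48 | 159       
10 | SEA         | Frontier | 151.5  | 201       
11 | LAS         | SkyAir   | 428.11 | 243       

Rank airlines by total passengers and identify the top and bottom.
SELECT airline, SUM(passengers)
FROM flights
GROUP BY airline
ORDER BY SUM(passengers)

All groups:
  JetBlue: 234
  SkyAir: 243
  Delta: 358
  Frontier: 843

Highest: Frontier (843)
Lowest: JetBlue (234)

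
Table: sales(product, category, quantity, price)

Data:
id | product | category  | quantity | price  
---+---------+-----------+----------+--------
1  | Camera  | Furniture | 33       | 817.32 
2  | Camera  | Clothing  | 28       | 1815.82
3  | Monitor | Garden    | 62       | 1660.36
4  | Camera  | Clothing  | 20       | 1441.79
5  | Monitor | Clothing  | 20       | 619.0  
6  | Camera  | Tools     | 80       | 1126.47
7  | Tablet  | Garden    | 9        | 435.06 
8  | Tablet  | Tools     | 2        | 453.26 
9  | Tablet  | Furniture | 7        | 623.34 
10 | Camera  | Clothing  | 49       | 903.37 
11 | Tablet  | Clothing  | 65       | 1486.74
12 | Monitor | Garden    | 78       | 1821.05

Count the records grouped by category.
SELECT category, COUNT(*) as count
FROM sales
GROUP BY category

Result:
  Clothing: 5
  Furniture: 2
  Garden: 3
  Tools: 2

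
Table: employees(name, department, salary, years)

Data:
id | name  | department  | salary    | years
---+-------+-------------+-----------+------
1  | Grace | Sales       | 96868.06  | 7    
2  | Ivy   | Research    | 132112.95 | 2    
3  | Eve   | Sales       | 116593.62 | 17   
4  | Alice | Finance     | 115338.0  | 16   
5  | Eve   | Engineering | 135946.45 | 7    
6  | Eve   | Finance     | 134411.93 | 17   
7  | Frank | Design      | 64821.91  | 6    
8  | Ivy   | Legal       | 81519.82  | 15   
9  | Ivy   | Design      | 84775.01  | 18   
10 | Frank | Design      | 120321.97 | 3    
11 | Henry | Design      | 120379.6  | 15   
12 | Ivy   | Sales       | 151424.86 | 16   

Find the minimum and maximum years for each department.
SELECT department, MIN(years), MAX(years)
FROM employees
GROUP BY department

Result:
  Design: min=3, max=18
  Engineering: min=7, max=7
  Finance: min=16, max=17
  Legal: min=15, max=15
  Research: min=2, max=2
  Sales: min=7, max=17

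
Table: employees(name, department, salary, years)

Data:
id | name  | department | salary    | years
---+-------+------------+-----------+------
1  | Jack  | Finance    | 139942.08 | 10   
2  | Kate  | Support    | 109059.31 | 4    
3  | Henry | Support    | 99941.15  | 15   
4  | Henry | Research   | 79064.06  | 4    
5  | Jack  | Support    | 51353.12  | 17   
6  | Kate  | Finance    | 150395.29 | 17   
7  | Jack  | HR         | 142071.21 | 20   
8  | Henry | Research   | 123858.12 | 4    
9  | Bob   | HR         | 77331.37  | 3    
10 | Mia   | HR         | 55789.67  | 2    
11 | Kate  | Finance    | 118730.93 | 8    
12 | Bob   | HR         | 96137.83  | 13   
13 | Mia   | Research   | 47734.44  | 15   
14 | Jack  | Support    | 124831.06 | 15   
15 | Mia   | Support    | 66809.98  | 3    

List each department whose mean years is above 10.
SELECT department, AVG(years)
FROM employees
GROUP BY department
HAVING AVG(years) > 10

Result:
  Finance: avg=11.67
  Support: avg=10.80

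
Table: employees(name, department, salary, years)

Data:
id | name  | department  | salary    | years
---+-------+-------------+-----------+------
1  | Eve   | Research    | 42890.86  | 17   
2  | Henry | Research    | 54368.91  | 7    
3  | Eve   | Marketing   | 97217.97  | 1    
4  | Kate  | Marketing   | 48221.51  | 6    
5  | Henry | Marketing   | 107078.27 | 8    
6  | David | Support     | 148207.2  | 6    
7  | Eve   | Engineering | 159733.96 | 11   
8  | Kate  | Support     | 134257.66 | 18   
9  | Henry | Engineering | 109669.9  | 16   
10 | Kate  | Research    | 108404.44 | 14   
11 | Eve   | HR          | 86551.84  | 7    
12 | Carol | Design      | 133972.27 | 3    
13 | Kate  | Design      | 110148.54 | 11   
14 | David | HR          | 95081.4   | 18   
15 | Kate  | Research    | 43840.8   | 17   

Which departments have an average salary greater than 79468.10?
SELECT department, AVG(salary)
FROM employees
GROUP BY department
HAVING AVG(salary) > 79468.10

Result:
  Design: avg=122060.41
  Engineering: avg=134701.93
  HR: avg=90816.62
  Marketing: avg=84172.58
  Support: avg=141232.43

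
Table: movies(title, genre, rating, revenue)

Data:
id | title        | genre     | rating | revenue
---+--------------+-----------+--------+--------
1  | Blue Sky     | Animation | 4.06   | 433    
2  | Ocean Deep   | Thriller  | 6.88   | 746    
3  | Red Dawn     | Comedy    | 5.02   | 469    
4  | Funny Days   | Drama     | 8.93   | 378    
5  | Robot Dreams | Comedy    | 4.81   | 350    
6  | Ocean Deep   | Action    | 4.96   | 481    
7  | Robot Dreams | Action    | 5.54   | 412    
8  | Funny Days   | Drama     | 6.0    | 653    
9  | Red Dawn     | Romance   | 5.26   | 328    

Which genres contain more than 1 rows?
SELECT genre, COUNT(*) as cnt
FROM movies
GROUP BY genre
HAVING COUNT(*) > 1

Result:
  Action: 2
  Comedy: 2
  Drama: 2

Note: HAVING filters groups after aggregation, WHERE filters rows before.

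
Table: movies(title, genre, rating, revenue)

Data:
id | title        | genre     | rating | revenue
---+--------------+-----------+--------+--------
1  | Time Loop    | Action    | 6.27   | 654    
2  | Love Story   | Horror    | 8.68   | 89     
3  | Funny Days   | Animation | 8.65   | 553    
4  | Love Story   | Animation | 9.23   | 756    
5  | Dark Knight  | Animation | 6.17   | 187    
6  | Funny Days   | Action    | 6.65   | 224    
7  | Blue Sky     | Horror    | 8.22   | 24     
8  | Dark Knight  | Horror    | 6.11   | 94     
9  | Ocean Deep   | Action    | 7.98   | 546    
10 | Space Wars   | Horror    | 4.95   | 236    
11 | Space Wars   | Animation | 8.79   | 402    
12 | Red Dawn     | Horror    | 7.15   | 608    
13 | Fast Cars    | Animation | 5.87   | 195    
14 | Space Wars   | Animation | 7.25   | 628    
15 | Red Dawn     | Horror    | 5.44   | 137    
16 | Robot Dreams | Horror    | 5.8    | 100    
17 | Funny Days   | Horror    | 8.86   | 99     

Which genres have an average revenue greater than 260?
SELECT genre, AVG(revenue)
FROM movies
GROUP BY genre
HAVING AVG(revenue) > 260

Result:
  Action: avg=474.67
  Animation: avg=453.50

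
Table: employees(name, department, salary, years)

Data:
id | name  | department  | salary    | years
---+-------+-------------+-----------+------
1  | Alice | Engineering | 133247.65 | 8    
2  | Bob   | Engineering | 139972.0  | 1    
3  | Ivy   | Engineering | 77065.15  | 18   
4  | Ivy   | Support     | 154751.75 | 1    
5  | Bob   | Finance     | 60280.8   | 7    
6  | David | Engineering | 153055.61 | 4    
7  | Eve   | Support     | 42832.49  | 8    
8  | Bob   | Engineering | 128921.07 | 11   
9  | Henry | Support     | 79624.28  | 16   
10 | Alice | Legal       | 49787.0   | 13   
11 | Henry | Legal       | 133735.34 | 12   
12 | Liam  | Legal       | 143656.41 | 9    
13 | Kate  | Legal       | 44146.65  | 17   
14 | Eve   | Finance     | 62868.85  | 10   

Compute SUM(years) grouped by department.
SELECT department, SUM(years) as result
FROM employees
GROUP BY department

Result:
  Engineering: 42
  Finance: 17
  Legal: 51
  Support: 25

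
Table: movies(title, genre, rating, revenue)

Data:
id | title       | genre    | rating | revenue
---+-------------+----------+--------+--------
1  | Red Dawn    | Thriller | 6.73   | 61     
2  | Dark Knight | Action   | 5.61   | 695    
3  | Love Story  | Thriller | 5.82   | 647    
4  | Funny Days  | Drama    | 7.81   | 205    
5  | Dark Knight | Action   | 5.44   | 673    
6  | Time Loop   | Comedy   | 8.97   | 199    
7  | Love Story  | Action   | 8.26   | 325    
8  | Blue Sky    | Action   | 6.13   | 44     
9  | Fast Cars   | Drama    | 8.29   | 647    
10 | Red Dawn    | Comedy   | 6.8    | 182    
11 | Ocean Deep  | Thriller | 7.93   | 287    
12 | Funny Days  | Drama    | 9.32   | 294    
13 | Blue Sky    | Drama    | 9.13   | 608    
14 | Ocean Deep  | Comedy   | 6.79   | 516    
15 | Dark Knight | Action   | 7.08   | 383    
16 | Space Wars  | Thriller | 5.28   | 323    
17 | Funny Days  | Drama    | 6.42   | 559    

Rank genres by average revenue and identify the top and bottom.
SELECT genre, AVG(revenue)
FROM movies
GROUP BY genre
ORDER BY AVG(revenue)

All groups:
  Comedy: 299.00
  Thriller: 329.50
  Action: 424.00
  Drama: 462.60

Highest: Drama (462.60)
Lowest: Comedy (299.00)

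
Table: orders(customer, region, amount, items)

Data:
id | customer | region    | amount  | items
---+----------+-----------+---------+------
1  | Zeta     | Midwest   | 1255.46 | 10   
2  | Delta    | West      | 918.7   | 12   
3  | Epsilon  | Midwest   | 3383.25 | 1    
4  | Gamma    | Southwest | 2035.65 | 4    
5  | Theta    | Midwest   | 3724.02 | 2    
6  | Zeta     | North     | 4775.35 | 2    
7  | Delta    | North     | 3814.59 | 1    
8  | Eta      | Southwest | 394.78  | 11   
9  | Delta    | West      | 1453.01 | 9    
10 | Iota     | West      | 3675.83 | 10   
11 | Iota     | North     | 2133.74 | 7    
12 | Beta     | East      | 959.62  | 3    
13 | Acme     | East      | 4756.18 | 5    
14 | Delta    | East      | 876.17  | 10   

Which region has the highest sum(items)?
SELECT region, SUM(items) as val
FROM orders
GROUP BY region
ORDER BY val DESC
LIMIT 1

Result: West with sum(items) = 31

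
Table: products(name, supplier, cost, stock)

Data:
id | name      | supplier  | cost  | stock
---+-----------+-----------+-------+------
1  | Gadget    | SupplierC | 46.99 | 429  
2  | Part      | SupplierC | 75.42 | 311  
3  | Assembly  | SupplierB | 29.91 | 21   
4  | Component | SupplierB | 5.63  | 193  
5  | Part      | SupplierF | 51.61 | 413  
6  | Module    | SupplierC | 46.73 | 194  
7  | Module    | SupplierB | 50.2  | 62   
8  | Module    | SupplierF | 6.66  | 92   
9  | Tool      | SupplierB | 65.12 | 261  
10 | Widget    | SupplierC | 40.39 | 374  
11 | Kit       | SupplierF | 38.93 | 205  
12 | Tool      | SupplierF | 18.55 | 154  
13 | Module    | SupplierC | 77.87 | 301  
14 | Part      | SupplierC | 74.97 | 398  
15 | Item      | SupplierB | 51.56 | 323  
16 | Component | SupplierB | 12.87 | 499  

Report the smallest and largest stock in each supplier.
SELECT supplier, MIN(stock), MAX(stock)
FROM products
GROUP BY supplier

Result:
  SupplierB: min=21, max=499
  SupplierC: min=194, max=429
  SupplierF: min=92, max=413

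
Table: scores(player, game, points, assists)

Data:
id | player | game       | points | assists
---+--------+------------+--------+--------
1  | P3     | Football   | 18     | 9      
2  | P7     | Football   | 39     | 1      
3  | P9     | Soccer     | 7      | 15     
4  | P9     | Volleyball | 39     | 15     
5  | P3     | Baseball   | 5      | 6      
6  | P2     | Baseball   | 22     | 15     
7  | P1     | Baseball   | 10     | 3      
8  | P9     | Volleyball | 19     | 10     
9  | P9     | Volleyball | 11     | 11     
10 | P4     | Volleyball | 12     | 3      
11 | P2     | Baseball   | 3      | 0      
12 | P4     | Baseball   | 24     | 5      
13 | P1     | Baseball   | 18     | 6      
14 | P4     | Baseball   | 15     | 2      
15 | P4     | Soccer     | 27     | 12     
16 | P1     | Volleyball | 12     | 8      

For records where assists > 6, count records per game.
SELECT game, COUNT(*)
FROM scores
WHERE assists > 6
GROUP BY game

Note: WHERE filters rows before grouping.

Result:
  Baseball: 1
  Football: 1
  Soccer: 2
  Volleyball: 4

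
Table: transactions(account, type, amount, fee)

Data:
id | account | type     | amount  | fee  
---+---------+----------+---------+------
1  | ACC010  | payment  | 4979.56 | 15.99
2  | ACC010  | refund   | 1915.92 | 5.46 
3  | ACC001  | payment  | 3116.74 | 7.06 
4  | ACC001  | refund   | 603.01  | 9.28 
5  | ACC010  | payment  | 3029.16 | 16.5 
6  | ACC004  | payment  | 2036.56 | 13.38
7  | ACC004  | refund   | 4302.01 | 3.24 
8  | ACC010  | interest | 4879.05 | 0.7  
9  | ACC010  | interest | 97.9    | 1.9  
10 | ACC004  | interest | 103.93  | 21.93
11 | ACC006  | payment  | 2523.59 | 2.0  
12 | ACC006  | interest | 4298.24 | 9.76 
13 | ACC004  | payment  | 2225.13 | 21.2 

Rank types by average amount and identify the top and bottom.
SELECT type, AVG(amount)
FROM transactions
GROUP BY type
ORDER BY AVG(amount)

All groups:
  refund: 2273.65
  interest: 2344.78
  payment: 2985.12

Highest: payment (2985.12)
Lowest: refund (2273.65)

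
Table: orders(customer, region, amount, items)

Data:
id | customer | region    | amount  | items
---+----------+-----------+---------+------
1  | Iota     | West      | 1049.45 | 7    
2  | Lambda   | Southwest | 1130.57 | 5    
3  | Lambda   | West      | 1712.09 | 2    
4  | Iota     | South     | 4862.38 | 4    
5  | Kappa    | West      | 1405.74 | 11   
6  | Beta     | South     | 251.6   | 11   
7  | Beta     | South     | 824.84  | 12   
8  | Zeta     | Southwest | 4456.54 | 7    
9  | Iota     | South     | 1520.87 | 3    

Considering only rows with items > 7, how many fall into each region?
SELECT region, COUNT(*)
FROM orders
WHERE items > 7
GROUP BY region

Note: WHERE filters rows before grouping.

Result:
  South: 2
  West: 1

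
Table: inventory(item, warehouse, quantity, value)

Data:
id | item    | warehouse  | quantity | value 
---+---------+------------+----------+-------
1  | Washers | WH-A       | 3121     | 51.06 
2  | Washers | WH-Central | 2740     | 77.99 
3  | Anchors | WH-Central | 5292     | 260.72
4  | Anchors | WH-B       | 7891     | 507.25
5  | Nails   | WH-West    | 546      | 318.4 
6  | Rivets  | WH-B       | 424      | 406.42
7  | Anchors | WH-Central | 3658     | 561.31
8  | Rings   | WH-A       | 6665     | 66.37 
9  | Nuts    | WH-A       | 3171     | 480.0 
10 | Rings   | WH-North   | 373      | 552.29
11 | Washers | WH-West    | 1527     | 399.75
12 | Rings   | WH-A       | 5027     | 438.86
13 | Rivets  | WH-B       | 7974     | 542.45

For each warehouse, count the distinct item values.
SELECT warehouse, COUNT(DISTINCT item)
FROM inventory
GROUP BY warehouse

Result:
  WH-A: 3 distinct
  WH-B: 2 distinct
  WH-Central: 2 distinct
  WH-North: 1 distinct
  WH-West: 2 distinct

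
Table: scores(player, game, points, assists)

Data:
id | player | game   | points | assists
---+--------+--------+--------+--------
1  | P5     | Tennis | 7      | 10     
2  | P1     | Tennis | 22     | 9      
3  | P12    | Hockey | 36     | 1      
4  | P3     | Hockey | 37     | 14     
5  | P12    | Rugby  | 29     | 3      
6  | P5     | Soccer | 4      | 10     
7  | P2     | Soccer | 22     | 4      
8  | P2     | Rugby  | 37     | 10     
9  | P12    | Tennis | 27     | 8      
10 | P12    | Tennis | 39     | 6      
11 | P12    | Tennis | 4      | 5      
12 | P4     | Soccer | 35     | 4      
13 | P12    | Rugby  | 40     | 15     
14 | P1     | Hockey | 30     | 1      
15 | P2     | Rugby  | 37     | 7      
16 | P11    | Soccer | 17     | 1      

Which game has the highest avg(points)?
SELECT game, AVG(points) as val
FROM scores
GROUP BY game
ORDER BY val DESC
LIMIT 1

Result: Rugby with avg(points) = 35.75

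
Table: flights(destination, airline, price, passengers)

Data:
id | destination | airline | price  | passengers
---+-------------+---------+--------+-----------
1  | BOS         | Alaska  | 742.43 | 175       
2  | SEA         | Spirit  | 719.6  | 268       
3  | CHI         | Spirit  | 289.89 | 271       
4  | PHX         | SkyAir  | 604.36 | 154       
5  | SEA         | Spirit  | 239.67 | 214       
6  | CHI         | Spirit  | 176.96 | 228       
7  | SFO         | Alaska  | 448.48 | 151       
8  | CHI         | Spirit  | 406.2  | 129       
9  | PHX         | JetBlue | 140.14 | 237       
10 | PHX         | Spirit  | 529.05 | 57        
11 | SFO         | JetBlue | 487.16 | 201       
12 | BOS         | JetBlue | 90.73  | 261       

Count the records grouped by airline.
SELECT airline, COUNT(*) as count
FROM flights
GROUP BY airline

Result:
  Alaska: 2
  JetBlue: 3
  SkyAir: 1
  Spirit: 6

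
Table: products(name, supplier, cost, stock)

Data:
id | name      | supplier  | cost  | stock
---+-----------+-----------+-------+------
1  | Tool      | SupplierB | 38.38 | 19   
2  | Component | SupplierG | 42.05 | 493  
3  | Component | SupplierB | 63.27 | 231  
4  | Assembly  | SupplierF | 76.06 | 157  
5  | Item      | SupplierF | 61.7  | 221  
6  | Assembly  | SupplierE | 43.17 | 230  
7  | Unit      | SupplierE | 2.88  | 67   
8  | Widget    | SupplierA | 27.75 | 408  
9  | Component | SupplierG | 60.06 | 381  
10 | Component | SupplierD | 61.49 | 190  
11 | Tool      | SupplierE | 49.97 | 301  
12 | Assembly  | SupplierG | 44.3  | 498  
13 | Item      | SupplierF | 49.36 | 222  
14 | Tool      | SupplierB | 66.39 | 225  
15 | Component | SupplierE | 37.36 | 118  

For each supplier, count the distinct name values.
SELECT supplier, COUNT(DISTINCT name)
FROM products
GROUP BY supplier

Result:
  SupplierA: 1 distinct
  SupplierB: 2 distinct
  SupplierD: 1 distinct
  SupplierE: 4 distinct
  SupplierF: 2 distinct
  SupplierG: 2 distinct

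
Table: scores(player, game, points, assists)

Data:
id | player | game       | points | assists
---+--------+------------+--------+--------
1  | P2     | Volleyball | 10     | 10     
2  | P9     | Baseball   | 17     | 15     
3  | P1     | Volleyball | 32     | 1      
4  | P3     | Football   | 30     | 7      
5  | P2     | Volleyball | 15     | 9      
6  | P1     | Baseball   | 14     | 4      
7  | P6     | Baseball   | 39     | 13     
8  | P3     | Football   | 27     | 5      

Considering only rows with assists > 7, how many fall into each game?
SELECT game, COUNT(*)
FROM scores
WHERE assists > 7
GROUP BY game

Note: WHERE filters rows before grouping.

Result:
  Baseball: 2
  Volleyball: 2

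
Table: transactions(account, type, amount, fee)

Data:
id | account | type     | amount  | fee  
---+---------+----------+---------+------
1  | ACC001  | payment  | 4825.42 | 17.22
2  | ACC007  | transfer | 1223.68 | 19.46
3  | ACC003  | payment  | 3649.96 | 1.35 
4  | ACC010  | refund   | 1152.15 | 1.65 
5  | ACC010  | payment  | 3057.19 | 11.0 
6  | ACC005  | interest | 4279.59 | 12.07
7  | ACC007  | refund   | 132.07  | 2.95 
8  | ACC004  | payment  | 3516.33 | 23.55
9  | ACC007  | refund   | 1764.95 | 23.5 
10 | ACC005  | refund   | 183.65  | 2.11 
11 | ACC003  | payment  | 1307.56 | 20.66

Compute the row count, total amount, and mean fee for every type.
SELECT type,
       COUNT(*) as cnt,
       SUM(amount) as total_amount,
       AVG(fee) as avg_fee
FROM transactions
GROUP BY type

Result:
  interest: 1 records, 4279.59 total amount, 12.07 avg fee
  payment: 5 records, 16356.46 total amount, 14.76 avg fee
  refund: 4 records, 3232.82 total amount, 7.55 avg fee
  transfer: 1 records, 1223.68 total amount, 19.46 avg fee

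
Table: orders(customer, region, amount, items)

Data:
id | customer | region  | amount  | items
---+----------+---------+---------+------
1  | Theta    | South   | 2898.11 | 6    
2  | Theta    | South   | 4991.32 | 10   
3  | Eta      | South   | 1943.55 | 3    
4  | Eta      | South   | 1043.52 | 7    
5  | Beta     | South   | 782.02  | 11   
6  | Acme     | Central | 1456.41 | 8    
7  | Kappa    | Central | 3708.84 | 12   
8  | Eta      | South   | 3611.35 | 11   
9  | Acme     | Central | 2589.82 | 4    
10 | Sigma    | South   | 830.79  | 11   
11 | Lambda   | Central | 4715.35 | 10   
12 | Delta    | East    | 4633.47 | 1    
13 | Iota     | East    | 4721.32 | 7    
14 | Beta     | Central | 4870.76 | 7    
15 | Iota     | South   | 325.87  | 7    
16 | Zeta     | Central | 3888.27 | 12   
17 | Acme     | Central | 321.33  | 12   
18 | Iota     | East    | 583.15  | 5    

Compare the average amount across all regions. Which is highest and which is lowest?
SELECT region, AVG(amount)
FROM orders
GROUP BY region
ORDER BY AVG(amount)

All groups:
  South: 2053.32
  Central: 3078.68
  East: 3312.65

Highest: East (3312.65)
Lowest: South (2053.32)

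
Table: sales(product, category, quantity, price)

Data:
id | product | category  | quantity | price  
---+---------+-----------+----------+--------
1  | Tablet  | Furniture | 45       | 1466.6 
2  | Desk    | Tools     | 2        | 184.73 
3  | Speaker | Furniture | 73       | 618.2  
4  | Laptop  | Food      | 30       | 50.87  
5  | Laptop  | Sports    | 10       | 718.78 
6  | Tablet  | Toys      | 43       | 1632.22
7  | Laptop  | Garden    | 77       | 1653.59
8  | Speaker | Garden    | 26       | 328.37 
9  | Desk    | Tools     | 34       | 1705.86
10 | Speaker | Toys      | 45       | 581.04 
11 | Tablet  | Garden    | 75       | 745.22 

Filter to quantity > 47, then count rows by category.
SELECT category, COUNT(*)
FROM sales
WHERE quantity > 47
GROUP BY category

Note: WHERE filters rows before grouping.

Result:
  Furniture: 1
  Garden: 2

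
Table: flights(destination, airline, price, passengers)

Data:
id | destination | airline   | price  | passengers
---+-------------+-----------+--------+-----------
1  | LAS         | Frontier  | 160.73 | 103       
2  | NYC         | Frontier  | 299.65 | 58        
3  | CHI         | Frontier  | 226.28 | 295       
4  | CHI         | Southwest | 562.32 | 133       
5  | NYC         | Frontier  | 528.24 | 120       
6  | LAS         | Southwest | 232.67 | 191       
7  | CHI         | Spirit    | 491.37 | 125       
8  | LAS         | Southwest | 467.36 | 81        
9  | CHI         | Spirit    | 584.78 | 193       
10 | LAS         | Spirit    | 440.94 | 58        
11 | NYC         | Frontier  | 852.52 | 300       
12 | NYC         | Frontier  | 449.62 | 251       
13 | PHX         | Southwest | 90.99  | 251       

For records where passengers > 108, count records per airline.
SELECT airline, COUNT(*)
FROM flights
WHERE passengers > 108
GROUP BY airline

Note: WHERE filters rows before grouping.

Result:
  Frontier: 4
  Southwest: 3
  Spirit: 2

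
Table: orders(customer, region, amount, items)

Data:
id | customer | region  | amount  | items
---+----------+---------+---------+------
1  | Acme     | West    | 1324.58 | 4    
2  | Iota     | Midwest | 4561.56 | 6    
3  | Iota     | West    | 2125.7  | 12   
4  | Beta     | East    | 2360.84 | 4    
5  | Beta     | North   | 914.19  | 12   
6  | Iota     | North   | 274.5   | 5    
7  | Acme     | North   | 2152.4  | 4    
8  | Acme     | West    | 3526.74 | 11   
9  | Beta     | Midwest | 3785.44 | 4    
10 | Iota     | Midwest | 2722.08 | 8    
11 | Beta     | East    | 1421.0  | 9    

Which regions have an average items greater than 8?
SELECT region, AVG(items)
FROM orders
GROUP BY region
HAVING AVG(items) > 8

Result:
  West: avg=9.00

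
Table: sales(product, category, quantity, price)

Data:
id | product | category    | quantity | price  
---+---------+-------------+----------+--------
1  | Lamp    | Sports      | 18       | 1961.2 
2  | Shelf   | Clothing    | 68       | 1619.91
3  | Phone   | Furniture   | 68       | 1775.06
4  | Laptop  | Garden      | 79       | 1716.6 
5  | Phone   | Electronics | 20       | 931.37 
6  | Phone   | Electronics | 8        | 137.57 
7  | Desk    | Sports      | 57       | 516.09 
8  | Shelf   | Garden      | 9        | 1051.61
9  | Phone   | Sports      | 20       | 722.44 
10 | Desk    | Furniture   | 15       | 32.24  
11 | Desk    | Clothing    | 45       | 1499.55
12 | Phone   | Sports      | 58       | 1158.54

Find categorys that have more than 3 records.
SELECT category, COUNT(*) as cnt
FROM sales
GROUP BY category
HAVING COUNT(*) > 3

Result:
  Sports: 4

Note: HAVING filters groups after aggregation, WHERE filters rows before.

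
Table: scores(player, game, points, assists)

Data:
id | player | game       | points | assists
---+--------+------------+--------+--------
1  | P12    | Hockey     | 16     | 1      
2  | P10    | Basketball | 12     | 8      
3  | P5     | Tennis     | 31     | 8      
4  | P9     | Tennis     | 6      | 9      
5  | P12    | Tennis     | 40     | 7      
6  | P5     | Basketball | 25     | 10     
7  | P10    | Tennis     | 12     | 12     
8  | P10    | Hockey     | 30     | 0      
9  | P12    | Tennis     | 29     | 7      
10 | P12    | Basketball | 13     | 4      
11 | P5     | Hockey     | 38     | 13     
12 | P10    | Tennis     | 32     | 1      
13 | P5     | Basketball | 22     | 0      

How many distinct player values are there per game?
SELECT game, COUNT(DISTINCT player)
FROM scores
GROUP BY game

Result:
  Basketball: 3 distinct
  Hockey: 3 distinct
  Tennis: 4 distinct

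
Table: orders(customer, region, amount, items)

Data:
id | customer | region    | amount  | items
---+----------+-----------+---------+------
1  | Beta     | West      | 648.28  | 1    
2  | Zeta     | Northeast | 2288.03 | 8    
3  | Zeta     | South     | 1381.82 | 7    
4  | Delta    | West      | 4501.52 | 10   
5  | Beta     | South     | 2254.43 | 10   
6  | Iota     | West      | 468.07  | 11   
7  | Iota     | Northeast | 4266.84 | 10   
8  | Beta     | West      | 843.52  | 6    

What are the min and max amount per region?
SELECT region, MIN(amount), MAX(amount)
FROM orders
GROUP BY region

Result:
  Northeast: min=2288.03, max=4266.84
  South: min=1381.82, max=2254.43
  West: min=468.07, max=4501.52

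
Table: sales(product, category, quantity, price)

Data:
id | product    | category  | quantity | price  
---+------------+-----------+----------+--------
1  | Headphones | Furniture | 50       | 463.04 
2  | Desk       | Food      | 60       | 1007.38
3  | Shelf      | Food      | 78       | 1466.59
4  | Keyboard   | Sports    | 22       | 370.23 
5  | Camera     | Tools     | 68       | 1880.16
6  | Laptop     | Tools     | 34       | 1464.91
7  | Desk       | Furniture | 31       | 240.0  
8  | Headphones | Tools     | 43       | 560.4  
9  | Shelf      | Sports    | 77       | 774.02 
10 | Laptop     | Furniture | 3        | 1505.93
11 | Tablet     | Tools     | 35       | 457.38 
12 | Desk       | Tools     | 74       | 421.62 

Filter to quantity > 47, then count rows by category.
SELECT category, COUNT(*)
FROM sales
WHERE quantity > 47
GROUP BY category

Note: WHERE filters rows before grouping.

Result:
  Food: 2
  Furniture: 1
  Sports: 1
  Tools: 2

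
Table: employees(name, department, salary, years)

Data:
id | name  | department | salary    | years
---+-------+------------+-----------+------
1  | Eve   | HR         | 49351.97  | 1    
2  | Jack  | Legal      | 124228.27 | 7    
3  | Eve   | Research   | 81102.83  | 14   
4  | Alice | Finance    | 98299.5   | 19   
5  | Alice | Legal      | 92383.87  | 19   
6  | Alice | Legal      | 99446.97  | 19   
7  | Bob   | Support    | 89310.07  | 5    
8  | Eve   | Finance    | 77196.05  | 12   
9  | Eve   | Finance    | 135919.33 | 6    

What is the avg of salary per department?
SELECT department, AVG(salary) as result
FROM employees
GROUP BY department

Result:
  Finance: 103804.96
  HR: 49351.97
  Legal: 105353.04
  Research: 81102.83
  Support: 89310.07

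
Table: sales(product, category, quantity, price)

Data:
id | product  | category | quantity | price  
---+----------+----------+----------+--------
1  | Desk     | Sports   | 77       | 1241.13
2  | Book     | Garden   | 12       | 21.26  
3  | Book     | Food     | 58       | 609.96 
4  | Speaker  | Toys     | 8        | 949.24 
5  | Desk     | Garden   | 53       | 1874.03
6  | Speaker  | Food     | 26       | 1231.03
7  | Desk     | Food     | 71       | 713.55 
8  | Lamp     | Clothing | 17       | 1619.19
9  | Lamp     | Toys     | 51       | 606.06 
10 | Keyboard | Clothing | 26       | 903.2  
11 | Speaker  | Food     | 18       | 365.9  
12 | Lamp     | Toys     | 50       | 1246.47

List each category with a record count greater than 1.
SELECT category, COUNT(*) as cnt
FROM sales
GROUP BY category
HAVING COUNT(*) > 1

Result:
  Clothing: 2
  Food: 4
  Garden: 2
  Toys: 3

Note: HAVING filters groups after aggregation, WHERE filters rows before.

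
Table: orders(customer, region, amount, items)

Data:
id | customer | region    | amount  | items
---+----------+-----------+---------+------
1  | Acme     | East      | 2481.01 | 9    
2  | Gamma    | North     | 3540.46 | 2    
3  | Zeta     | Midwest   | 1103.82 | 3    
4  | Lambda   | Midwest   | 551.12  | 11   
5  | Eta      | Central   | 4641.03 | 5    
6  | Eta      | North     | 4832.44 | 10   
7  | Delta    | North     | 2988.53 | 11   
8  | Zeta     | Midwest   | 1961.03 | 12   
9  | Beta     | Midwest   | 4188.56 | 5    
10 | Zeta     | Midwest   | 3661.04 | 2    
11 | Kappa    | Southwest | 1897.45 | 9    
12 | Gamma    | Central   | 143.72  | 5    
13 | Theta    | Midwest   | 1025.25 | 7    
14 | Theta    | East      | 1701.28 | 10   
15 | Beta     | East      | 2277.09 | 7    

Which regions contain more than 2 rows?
SELECT region, COUNT(*) as cnt
FROM orders
GROUP BY region
HAVING COUNT(*) > 2

Result:
  East: 3
  Midwest: 6
  North: 3

Note: HAVING filters groups after aggregation, WHERE filters rows before.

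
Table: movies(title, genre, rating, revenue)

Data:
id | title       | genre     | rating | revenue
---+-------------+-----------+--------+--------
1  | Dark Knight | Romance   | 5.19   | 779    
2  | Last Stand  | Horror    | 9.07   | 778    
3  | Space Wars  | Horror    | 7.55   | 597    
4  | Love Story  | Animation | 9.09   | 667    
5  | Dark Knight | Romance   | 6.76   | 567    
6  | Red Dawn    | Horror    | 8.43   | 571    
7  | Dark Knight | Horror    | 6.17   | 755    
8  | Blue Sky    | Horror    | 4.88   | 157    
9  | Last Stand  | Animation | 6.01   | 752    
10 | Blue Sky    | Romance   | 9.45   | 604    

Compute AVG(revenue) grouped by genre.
SELECT genre, AVG(revenue) as result
FROM movies
GROUP BY genre

Result:
  Animation: 709.50
  Horror: 571.60
  Romance: 650.00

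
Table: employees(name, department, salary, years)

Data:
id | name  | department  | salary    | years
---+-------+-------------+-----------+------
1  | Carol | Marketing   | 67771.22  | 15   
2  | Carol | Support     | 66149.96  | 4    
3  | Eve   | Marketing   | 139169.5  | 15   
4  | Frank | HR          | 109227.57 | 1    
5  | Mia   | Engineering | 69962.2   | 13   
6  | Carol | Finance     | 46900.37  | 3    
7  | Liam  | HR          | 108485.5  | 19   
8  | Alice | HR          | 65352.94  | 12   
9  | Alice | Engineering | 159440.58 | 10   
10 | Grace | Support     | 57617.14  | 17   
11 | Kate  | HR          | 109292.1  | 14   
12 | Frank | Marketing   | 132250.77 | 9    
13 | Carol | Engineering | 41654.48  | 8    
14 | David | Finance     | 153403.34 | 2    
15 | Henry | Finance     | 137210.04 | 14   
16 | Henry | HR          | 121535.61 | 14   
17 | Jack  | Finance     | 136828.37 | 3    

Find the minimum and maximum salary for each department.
SELECT department, MIN(salary), MAX(salary)
FROM employees
GROUP BY department

Result:
  Engineering: min=41654.48, max=159440.58
  Finance: min=46900.37, max=153403.34
  HR: min=65352.94, max=121535.61
  Marketing: min=67771.22, max=139169.50
  Support: min=57617.14, max=66149.96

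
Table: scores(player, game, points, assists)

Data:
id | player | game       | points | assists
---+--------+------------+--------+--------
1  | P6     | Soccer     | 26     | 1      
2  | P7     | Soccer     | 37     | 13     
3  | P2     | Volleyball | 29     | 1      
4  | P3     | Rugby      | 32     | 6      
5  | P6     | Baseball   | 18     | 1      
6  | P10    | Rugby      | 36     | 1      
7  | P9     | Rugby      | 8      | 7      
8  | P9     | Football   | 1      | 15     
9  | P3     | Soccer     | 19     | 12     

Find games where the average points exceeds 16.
SELECT game, AVG(points)
FROM scores
GROUP BY game
HAVING AVG(points) > 16

Result:
  Baseball: avg=18.00
  Rugby: avg=25.33
  Soccer: avg=27.33
  Volleyball: avg=29.00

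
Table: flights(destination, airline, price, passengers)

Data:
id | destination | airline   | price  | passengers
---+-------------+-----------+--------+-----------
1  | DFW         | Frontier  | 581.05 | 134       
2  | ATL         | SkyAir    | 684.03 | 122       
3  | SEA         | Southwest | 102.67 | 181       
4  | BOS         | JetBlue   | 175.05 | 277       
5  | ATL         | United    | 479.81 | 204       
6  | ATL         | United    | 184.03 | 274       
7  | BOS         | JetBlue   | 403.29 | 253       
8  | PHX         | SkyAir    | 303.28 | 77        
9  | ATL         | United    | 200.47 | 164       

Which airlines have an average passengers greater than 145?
SELECT airline, AVG(passengers)
FROM flights
GROUP BY airline
HAVING AVG(passengers) > 145

Result:
  JetBlue: avg=265.00
  Southwest: avg=181.00
  United: avg=214.00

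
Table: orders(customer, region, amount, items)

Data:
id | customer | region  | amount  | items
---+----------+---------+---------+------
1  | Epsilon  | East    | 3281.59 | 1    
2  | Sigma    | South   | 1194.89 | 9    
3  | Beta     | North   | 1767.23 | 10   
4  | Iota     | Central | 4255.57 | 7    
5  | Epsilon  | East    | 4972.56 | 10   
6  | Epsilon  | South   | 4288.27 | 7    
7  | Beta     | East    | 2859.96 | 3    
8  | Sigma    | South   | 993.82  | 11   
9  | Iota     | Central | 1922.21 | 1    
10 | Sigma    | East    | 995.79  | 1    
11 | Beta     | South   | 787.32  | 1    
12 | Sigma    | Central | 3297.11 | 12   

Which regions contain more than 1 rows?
SELECT region, COUNT(*) as cnt
FROM orders
GROUP BY region
HAVING COUNT(*) > 1

Result:
  Central: 3
  East: 4
  South: 4

Note: HAVING filters groups after aggregation, WHERE filters rows before.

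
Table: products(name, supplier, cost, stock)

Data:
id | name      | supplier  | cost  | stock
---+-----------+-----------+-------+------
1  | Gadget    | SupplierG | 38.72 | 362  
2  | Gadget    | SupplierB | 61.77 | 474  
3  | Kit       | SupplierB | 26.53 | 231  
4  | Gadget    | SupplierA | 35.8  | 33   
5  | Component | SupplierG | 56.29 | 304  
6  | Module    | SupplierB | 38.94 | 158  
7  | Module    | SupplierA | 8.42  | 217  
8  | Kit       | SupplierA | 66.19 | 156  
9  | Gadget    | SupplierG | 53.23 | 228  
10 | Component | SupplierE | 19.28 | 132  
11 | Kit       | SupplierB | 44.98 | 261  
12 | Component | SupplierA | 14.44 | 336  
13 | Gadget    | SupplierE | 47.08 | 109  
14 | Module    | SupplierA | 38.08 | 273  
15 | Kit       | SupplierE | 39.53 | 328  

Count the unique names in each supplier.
SELECT supplier, COUNT(DISTINCT name)
FROM products
GROUP BY supplier

Result:
  SupplierA: 4 distinct
  SupplierB: 3 distinct
  SupplierE: 3 distinct
  SupplierG: 2 distinct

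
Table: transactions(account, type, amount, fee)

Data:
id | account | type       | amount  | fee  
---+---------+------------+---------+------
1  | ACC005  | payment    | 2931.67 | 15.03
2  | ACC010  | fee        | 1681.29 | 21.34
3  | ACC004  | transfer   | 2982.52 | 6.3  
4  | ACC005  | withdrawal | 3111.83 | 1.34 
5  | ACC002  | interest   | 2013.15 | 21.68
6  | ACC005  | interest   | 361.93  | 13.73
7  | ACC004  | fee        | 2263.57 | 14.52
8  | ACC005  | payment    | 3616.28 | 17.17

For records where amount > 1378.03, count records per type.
SELECT type, COUNT(*)
FROM transactions
WHERE amount > 1378.03
GROUP BY type

Note: WHERE filters rows before grouping.

Result:
  fee: 2
  interest: 1
  payment: 2
  transfer: 1
  withdrawal: 1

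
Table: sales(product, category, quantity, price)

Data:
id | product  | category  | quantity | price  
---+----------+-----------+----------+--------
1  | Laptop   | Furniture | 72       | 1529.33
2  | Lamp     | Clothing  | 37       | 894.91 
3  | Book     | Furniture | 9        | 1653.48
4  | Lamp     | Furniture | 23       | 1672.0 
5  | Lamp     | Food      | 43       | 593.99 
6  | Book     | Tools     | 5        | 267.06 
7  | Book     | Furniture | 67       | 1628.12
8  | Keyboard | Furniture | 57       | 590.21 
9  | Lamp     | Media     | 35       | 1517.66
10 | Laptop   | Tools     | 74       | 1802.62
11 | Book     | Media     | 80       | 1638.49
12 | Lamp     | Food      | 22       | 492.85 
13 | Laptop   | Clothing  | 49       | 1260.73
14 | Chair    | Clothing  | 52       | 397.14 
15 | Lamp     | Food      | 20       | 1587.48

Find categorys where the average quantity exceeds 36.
SELECT category, AVG(quantity)
FROM sales
GROUP BY category
HAVING AVG(quantity) > 36

Result:
  Clothing: avg=46.00
  Furniture: avg=45.60
  Media: avg=57.50
  Tools: avg=39.50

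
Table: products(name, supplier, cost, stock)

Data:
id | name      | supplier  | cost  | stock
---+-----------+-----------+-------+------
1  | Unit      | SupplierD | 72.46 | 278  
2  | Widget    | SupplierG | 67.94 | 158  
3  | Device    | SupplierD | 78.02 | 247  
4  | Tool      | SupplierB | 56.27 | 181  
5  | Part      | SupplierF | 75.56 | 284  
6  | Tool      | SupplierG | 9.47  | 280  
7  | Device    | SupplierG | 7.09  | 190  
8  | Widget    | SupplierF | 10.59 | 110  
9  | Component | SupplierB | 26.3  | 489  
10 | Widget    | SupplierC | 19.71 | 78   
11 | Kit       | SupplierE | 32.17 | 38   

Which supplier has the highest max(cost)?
SELECT supplier, MAX(cost) as val
FROM products
GROUP BY supplier
ORDER BY val DESC
LIMIT 1

Result: SupplierD with max(cost) = 78.02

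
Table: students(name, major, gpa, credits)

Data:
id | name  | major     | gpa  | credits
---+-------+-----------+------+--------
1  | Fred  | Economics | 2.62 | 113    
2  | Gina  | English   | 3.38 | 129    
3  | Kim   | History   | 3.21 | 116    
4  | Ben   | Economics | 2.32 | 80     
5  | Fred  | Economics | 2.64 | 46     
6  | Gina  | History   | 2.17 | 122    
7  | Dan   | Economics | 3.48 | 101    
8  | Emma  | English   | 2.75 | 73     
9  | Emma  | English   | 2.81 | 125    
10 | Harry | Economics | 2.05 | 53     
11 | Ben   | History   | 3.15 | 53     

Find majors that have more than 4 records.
SELECT major, COUNT(*) as cnt
FROM students
GROUP BY major
HAVING COUNT(*) > 4

Result:
  Economics: 5

Note: HAVING filters groups after aggregation, WHERE filters rows before.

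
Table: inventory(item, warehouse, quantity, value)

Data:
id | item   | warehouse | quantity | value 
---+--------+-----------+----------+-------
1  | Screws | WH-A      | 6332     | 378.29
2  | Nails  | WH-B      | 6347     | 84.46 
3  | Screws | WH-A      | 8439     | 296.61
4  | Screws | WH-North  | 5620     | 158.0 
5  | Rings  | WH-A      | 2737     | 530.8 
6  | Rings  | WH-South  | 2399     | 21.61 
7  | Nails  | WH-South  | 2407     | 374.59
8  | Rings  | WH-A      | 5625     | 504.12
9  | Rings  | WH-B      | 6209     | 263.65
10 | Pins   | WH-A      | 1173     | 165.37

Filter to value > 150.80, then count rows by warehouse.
SELECT warehouse, COUNT(*)
FROM inventory
WHERE value > 150.80
GROUP BY warehouse

Note: WHERE filters rows before grouping.

Result:
  WH-A: 5
  WH-B: 1
  WH-North: 1
  WH-South: 1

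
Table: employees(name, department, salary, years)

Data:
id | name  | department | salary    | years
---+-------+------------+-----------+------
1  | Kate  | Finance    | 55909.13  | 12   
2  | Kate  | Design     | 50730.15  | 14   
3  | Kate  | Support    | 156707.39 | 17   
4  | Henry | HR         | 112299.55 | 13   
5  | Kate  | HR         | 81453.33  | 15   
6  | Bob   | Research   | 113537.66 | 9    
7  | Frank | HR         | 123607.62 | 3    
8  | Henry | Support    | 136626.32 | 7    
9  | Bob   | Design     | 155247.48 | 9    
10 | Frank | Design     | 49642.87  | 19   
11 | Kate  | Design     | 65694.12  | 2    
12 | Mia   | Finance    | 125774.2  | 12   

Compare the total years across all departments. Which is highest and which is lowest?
SELECT department, SUM(years)
FROM employees
GROUP BY department
ORDER BY SUM(years)

All groups:
  Research: 9
  Finance: 24
  Support: 24
  HR: 31
  Design: 44

Highest: Design (44)
Lowest: Research (9)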